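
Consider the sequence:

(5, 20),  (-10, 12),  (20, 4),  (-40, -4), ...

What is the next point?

(80, -12)

First coordinate goes 5, -10, 20, -40 → 80 (×(-2) each step).
Second coordinate: −8 each step, so 20, 12, 4, -4 → -12.
Combining the parts gives (80, -12).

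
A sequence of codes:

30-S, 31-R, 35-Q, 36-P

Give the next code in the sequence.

First component: 30, 31, 35, 36 → 40 (alternating steps +1, +4, +1, +4, …).
Letter: letters move back 1 place in the alphabet, so S, R, Q, P → O.
Combining the parts gives 40-O.

40-O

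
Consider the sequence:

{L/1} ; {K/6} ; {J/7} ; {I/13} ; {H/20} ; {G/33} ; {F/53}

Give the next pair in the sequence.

Letter — letters move back 1 place in the alphabet: L, K, J, I, H, G, F → E.
For the second component, each term is the sum of the two before it: 1, 6, 7, 13, 20, 33, 53 → 86.
So the next pair is {E/86}.

{E/86}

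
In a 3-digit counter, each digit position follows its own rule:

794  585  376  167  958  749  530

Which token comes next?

321

First digit goes 7, 5, 3, 1, 9, 7, 5 → 3 (−2 each step, mod 10).
Second digit — −1 each step, mod 10: 9, 8, 7, 6, 5, 4, 3 → 2.
Third digit — +1 each step, mod 10: 4, 5, 6, 7, 8, 9, 0 → 1.
Combining the parts gives 321.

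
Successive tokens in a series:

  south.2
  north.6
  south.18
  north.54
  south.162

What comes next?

north.486

Direction — alternates south ↔ north: south, north, south, north, south → north.
Second component: 2, 6, 18, 54, 162 → 486 (×3 each step).
Combining the parts gives north.486.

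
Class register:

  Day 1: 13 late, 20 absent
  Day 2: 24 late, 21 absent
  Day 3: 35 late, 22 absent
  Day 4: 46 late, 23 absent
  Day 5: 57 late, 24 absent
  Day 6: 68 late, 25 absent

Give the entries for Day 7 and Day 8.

Late — +11 each step: 13, 24, 35, 46, 57, 68 → 79 → 90.
Absent goes 20, 21, 22, 23, 24, 25 → 26 → 27 (+1 each step).
So the next two rows are 79 late, 26 absent and 90 late, 27 absent.

79 late, 26 absent; 90 late, 27 absent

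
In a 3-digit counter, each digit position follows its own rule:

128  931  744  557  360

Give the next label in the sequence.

First digit: −2 each step, mod 10; 1, 9, 7, 5, 3 → 1.
Second digit goes 2, 3, 4, 5, 6 → 7 (+1 each step, mod 10).
Third digit — +3 each step, mod 10: 8, 1, 4, 7, 0 → 3.
Putting it together: 173.

173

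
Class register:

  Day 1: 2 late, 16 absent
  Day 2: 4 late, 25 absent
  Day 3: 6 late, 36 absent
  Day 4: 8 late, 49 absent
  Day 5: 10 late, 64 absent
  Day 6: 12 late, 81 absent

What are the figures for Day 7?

14 late, 100 absent

Late: +2 each step; 2, 4, 6, 8, 10, 12 → 14.
Absent goes 16, 25, 36, 49, 64, 81 → 100 (perfect squares: 4², 5², 6², …).
Combining the parts gives 14 late, 100 absent.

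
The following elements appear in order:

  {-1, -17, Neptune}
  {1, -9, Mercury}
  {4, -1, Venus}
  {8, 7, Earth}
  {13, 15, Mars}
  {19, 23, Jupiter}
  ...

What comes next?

First component: differences are 2, 3, 4, … (increasing by 1 each time), so -1, 1, 4, 8, 13, 19 → 26.
Second component: +8 each step, so -17, -9, -1, 7, 15, 23 → 31.
Planet: runs through the planets Mercury→Neptune, so Neptune, Mercury, Venus, Earth, Mars, Jupiter → Saturn.
Putting it together: {26, 31, Saturn}.

{26, 31, Saturn}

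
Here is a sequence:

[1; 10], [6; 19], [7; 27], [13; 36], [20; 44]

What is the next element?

[33; 53]

First part: each term is the sum of the two before it, so 1, 6, 7, 13, 20 → 33.
Second part: alternating steps +9, +8, +9, +8, …, so 10, 19, 27, 36, 44 → 53.
Combining the parts gives [33; 53].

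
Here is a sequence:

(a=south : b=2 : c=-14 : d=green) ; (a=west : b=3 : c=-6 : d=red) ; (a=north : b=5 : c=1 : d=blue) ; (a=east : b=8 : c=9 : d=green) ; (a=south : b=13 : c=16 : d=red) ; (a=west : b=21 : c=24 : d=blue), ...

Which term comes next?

For the a, repeats south → west → north → east: south, west, north, east, south, west → north.
B: each term is the sum of the two before it; 2, 3, 5, 8, 13, 21 → 34.
C: -14, -6, 1, 9, 16, 24 → 31 (alternating steps +8, +7, +8, +7, …).
D — repeats green → red → blue: green, red, blue, green, red, blue → green.
So the next term is (a=north : b=34 : c=31 : d=green).

(a=north : b=34 : c=31 : d=green)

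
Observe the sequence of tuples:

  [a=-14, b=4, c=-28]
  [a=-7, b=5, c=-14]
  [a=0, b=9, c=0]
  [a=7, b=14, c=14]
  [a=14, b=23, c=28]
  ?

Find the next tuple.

A: -14, -7, 0, 7, 14 → 21 (+7 each step).
B goes 4, 5, 9, 14, 23 → 37 (each term is the sum of the two before it).
C goes -28, -14, 0, 14, 28 → 42 (always 2 × the a).
Putting it together: [a=21, b=37, c=42].

[a=21, b=37, c=42]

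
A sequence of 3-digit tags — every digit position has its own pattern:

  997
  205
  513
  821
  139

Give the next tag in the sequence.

For the first digit, +3 each step, mod 10: 9, 2, 5, 8, 1 → 4.
For the second digit, +1 each step, mod 10: 9, 0, 1, 2, 3 → 4.
Third digit goes 7, 5, 3, 1, 9 → 7 (−2 each step, mod 10).
Putting it together: 447.

447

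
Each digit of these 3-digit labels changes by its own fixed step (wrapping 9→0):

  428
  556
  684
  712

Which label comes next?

For the first digit, +1 each step, mod 10: 4, 5, 6, 7 → 8.
For the second digit, +3 each step, mod 10: 2, 5, 8, 1 → 4.
For the third digit, −2 each step, mod 10: 8, 6, 4, 2 → 0.
Combining the parts gives 840.

840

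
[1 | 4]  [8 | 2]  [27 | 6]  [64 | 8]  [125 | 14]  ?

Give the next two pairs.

First component: 1, 8, 27, 64, 125 → 216 → 343 (perfect cubes: 1³, 2³, 3³, …).
Second component goes 4, 2, 6, 8, 14 → 22 → 36 (each term is the sum of the two before it).
So the next two pairs are [216 | 22] and [343 | 36].

[216 | 22], [343 | 36]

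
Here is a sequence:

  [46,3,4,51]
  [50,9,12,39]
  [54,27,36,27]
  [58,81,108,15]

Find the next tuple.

First value: 46, 50, 54, 58 → 62 (+4 each step).
Second value: ×3 each step; 3, 9, 27, 81 → 243.
For the third value, ×3 each step: 4, 12, 36, 108 → 324.
For the fourth value, −12 each step: 51, 39, 27, 15 → 3.
Combining the parts gives [62,243,324,3].

[62,243,324,3]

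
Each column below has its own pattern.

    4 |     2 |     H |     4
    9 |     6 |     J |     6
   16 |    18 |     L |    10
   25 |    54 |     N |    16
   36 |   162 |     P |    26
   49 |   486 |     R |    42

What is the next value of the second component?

1458

Second component goes 2, 6, 18, 54, 162, 486 → 1458 (×3 each step).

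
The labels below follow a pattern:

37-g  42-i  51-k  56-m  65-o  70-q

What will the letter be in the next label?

Letter goes g, i, k, m, o, q → s (letters move forward 2 places in the alphabet).

s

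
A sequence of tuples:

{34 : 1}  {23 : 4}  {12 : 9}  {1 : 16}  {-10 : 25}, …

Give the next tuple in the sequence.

{-21 : 36}

First entry: −11 each step, so 34, 23, 12, 1, -10 → -21.
Second entry: perfect squares: 1², 2², 3², …; 1, 4, 9, 16, 25 → 36.
So the next tuple is {-21 : 36}.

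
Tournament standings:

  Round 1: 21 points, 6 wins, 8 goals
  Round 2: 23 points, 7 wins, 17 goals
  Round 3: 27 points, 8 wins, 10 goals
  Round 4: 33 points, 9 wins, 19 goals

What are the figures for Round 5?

41 points, 10 wins, 12 goals

Points goes 21, 23, 27, 33 → 41 (differences are 2, 4, 6, … (increasing by 2 each time)).
For the wins, +1 each step: 6, 7, 8, 9 → 10.
Goals: alternating steps +9, −7, +9, −7, …; 8, 17, 10, 19 → 12.
Combining the parts gives 41 points, 10 wins, 12 goals.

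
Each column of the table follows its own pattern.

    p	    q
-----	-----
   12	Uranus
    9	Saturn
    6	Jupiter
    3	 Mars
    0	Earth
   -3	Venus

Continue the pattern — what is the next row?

Column p: −3 each step, so 12, 9, 6, 3, 0, -3 → -6.
Column q: runs backward through the planets Mercury→Neptune, so Uranus, Saturn, Jupiter, Mars, Earth, Venus → Mercury.
Combining the parts gives -6  Mercury.

-6  Mercury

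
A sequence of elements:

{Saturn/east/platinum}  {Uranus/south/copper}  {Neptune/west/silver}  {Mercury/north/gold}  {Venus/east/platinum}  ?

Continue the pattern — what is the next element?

{Earth/south/copper}

Planet: runs through the planets Mercury→Neptune; Saturn, Uranus, Neptune, Mercury, Venus → Earth.
Direction: east, south, west, north, east → south (repeats east → south → west → north).
Metal: repeats platinum → copper → silver → gold; platinum, copper, silver, gold, platinum → copper.
Combining the parts gives {Earth/south/copper}.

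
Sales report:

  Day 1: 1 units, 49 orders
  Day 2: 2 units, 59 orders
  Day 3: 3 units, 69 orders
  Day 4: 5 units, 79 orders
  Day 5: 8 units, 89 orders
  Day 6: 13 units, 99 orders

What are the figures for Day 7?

21 units, 109 orders

For the units, each term is the sum of the two before it: 1, 2, 3, 5, 8, 13 → 21.
Orders goes 49, 59, 69, 79, 89, 99 → 109 (+10 each step).
So the next row is 21 units, 109 orders.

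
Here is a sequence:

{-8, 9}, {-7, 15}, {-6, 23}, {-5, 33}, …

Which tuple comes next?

{-4, 45}

First entry: +1 each step; -8, -7, -6, -5 → -4.
For the second entry, differences are 6, 8, 10, … (increasing by 2 each time): 9, 15, 23, 33 → 45.
Combining the parts gives {-4, 45}.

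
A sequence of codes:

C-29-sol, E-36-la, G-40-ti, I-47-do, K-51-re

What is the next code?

Letter — letters move forward 2 places in the alphabet: C, E, G, I, K → M.
Second component: 29, 36, 40, 47, 51 → 58 (alternating steps +7, +4, +7, +4, …).
Note: sol, la, ti, do, re → mi (runs through the solfège scale do→ti).
Putting it together: M-58-mi.

M-58-mi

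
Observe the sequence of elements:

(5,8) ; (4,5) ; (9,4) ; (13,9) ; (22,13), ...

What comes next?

(35,22)

For the first entry, each term is the sum of the two before it: 5, 4, 9, 13, 22 → 35.
Second entry: always the previous value of the first entry; 8, 5, 4, 9, 13 → 22.
Putting it together: (35,22).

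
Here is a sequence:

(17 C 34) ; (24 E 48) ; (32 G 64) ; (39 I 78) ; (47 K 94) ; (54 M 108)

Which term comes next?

(62 O 124)

First component — alternating steps +7, +8, +7, +8, …: 17, 24, 32, 39, 47, 54 → 62.
Letter: letters move forward 2 places in the alphabet; C, E, G, I, K, M → O.
Third component goes 34, 48, 64, 78, 94, 108 → 124 (always 2 × the first component).
Putting it together: (62 O 124).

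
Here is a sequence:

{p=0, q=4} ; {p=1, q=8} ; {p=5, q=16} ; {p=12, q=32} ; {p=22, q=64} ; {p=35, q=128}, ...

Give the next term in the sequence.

{p=51, q=256}

P: differences are 1, 4, 7, … (increasing by 3 each time), so 0, 1, 5, 12, 22, 35 → 51.
Q: 4, 8, 16, 32, 64, 128 → 256 (×2 each step).
Putting it together: {p=51, q=256}.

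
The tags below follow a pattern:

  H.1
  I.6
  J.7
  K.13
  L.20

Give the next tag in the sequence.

M.33

Letter — letters move forward 1 place in the alphabet: H, I, J, K, L → M.
Second component: each term is the sum of the two before it; 1, 6, 7, 13, 20 → 33.
So the next tag is M.33.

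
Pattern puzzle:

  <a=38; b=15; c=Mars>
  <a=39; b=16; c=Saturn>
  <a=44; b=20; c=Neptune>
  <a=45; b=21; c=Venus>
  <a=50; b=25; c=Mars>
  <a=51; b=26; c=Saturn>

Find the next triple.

<a=56; b=30; c=Neptune>

A: alternating steps +1, +5, +1, +5, …; 38, 39, 44, 45, 50, 51 → 56.
B: alternating steps +1, +4, +1, +4, …, so 15, 16, 20, 21, 25, 26 → 30.
C — repeats Mars → Saturn → Neptune → Venus: Mars, Saturn, Neptune, Venus, Mars, Saturn → Neptune.
Putting it together: <a=56; b=30; c=Neptune>.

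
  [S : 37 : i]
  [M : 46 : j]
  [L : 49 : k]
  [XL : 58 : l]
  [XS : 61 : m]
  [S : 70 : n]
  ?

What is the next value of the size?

M

For the size, repeats S → M → L → XL → XS: S, M, L, XL, XS, S → M.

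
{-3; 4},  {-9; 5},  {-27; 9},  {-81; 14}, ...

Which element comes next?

First slot: ×3 each step; -3, -9, -27, -81 → -243.
For the second slot, each term is the sum of the two before it: 4, 5, 9, 14 → 23.
Putting it together: {-243; 23}.

{-243; 23}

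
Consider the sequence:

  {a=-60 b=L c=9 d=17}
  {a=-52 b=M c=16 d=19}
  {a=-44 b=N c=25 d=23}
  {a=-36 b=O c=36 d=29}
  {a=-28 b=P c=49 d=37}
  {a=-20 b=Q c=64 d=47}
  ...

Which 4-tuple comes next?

{a=-12 b=R c=81 d=59}

For the a, +8 each step: -60, -52, -44, -36, -28, -20 → -12.
B: L, M, N, O, P, Q → R (letters move forward 1 place in the alphabet).
For the c, perfect squares: 3², 4², 5², …: 9, 16, 25, 36, 49, 64 → 81.
D — differences are 2, 4, 6, … (increasing by 2 each time): 17, 19, 23, 29, 37, 47 → 59.
So the next 4-tuple is {a=-12 b=R c=81 d=59}.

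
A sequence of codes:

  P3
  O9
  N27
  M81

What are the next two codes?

Letter: letters move back 1 place in the alphabet; P, O, N, M → L → K.
For the second component, ×3 each step: 3, 9, 27, 81 → 243 → 729.
Putting the parts together: L243 and then K729.

L243, K729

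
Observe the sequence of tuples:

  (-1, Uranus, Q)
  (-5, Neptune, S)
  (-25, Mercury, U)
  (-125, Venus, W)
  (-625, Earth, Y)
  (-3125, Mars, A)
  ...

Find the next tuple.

(-15625, Jupiter, C)

First value: ×5 each step; -1, -5, -25, -125, -625, -3125 → -15625.
For the planet, runs through the planets Mercury→Neptune: Uranus, Neptune, Mercury, Venus, Earth, Mars → Jupiter.
For the letter, letters move forward 2 places in the alphabet, wrapping Z→A: Q, S, U, W, Y, A → C.
Putting it together: (-15625, Jupiter, C).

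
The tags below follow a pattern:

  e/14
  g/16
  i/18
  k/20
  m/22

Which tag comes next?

o/24

Letter: letters move forward 2 places in the alphabet; e, g, i, k, m → o.
Second component — +2 each step: 14, 16, 18, 20, 22 → 24.
So the next tag is o/24.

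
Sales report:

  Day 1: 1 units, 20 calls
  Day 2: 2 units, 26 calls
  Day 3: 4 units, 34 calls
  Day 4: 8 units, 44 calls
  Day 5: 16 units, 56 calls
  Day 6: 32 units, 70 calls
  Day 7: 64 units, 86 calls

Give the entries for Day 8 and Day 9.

Units: 1, 2, 4, 8, 16, 32, 64 → 128 → 256 (×2 each step).
Calls — differences are 6, 8, 10, … (increasing by 2 each time): 20, 26, 34, 44, 56, 70, 86 → 104 → 124.
So the next two records are 128 units, 104 calls and 256 units, 124 calls.

128 units, 104 calls; 256 units, 124 calls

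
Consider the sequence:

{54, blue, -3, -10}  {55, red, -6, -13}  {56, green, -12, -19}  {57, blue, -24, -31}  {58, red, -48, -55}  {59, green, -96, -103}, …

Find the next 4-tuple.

First value: +1 each step; 54, 55, 56, 57, 58, 59 → 60.
Colour: repeats blue → red → green, so blue, red, green, blue, red, green → blue.
Third value: ×2 each step, so -3, -6, -12, -24, -48, -96 → -192.
Fourth value: always 7 less than the third value, so -10, -13, -19, -31, -55, -103 → -199.
Putting it together: {60, blue, -192, -199}.

{60, blue, -192, -199}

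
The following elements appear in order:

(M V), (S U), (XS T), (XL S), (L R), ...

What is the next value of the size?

M

For the size, runs backward through clothing sizes XS→XL: M, S, XS, XL, L → M.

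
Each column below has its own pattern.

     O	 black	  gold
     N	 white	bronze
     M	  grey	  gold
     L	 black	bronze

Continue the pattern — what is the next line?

Letter: letters move back 1 place in the alphabet; O, N, M, L → K.
For the shade, repeats black → white → grey: black, white, grey, black → white.
For the rank, alternates gold ↔ bronze: gold, bronze, gold, bronze → gold.
Combining the parts gives K  white  gold.

K  white  gold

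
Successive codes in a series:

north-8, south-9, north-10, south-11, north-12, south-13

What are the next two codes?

north-14 then south-15

Direction goes north, south, north, south, north, south → north → south (alternates north ↔ south).
For the second component, +1 each step: 8, 9, 10, 11, 12, 13 → 14 → 15.
Putting the parts together: north-14 and then south-15.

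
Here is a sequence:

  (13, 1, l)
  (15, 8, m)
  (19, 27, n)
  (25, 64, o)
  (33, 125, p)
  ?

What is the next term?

(43, 216, q)

First part: differences are 2, 4, 6, … (increasing by 2 each time), so 13, 15, 19, 25, 33 → 43.
For the second part, perfect cubes: 1³, 2³, 3³, …: 1, 8, 27, 64, 125 → 216.
Letter goes l, m, n, o, p → q (letters move forward 1 place in the alphabet).
So the next term is (43, 216, q).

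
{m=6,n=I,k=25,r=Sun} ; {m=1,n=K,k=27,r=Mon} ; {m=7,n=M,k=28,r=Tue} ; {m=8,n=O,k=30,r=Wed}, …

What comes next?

{m=15,n=Q,k=31,r=Thu}

M: 6, 1, 7, 8 → 15 (each term is the sum of the two before it).
For the n, letters move forward 2 places in the alphabet: I, K, M, O → Q.
K: alternating steps +2, +1, +2, +1, …; 25, 27, 28, 30 → 31.
R: Sun, Mon, Tue, Wed → Thu (runs through the weekdays Mon→Sun).
Combining the parts gives {m=15,n=Q,k=31,r=Thu}.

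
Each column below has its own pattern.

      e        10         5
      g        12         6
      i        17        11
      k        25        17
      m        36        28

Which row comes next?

Letter: e, g, i, k, m → o (letters move forward 2 places in the alphabet).
Second component: differences are 2, 5, 8, … (increasing by 3 each time); 10, 12, 17, 25, 36 → 50.
Third component goes 5, 6, 11, 17, 28 → 45 (each term is the sum of the two before it).
Combining the parts gives o  50  45.

o  50  45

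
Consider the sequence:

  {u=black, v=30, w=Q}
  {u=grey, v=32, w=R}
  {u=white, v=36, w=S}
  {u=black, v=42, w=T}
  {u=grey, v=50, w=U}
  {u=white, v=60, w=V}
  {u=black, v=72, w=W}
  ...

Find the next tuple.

{u=grey, v=86, w=X}

U goes black, grey, white, black, grey, white, black → grey (repeats black → grey → white).
V: differences are 2, 4, 6, … (increasing by 2 each time); 30, 32, 36, 42, 50, 60, 72 → 86.
W: letters move forward 1 place in the alphabet; Q, R, S, T, U, V, W → X.
Combining the parts gives {u=grey, v=86, w=X}.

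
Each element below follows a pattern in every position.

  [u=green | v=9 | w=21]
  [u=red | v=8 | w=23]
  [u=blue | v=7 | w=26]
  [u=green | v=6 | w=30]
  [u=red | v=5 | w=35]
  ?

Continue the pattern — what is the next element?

U: repeats green → red → blue, so green, red, blue, green, red → blue.
V goes 9, 8, 7, 6, 5 → 4 (−1 each step).
W: 21, 23, 26, 30, 35 → 41 (differences are 2, 3, 4, … (increasing by 1 each time)).
So the next element is [u=blue | v=4 | w=41].

[u=blue | v=4 | w=41]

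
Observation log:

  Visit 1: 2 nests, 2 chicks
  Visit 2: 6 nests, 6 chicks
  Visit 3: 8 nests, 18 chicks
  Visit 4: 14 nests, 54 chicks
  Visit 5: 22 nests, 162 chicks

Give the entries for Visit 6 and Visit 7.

36 nests, 486 chicks; 58 nests, 1458 chicks

Nests: each term is the sum of the two before it; 2, 6, 8, 14, 22 → 36 → 58.
Chicks — ×3 each step: 2, 6, 18, 54, 162 → 486 → 1458.
So the next two records are 36 nests, 486 chicks and 58 nests, 1458 chicks.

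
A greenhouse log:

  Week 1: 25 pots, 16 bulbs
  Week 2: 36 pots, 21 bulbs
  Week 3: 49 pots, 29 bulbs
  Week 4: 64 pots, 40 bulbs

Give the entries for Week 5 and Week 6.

81 pots, 54 bulbs; 100 pots, 71 bulbs

Pots — perfect squares: 5², 6², 7², …: 25, 36, 49, 64 → 81 → 100.
Bulbs: differences are 5, 8, 11, … (increasing by 3 each time), so 16, 21, 29, 40 → 54 → 71.
So the next two lines are 81 pots, 54 bulbs and 100 pots, 71 bulbs.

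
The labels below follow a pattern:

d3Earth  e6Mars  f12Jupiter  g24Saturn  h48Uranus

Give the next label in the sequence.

Letter goes d, e, f, g, h → i (letters move forward 1 place in the alphabet).
Second component: 3, 6, 12, 24, 48 → 96 (×2 each step).
For the planet, runs through the planets Mercury→Neptune: Earth, Mars, Jupiter, Saturn, Uranus → Neptune.
Combining the parts gives i96Neptune.

i96Neptune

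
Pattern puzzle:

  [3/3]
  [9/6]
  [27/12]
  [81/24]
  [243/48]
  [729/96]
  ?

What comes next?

[2187/192]

First part — ×3 each step: 3, 9, 27, 81, 243, 729 → 2187.
Second part — ×2 each step: 3, 6, 12, 24, 48, 96 → 192.
Combining the parts gives [2187/192].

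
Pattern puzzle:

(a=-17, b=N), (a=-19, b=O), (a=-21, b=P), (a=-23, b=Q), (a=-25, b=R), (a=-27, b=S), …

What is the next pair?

(a=-29, b=T)

A — −2 each step: -17, -19, -21, -23, -25, -27 → -29.
B goes N, O, P, Q, R, S → T (letters move forward 1 place in the alphabet).
So the next pair is (a=-29, b=T).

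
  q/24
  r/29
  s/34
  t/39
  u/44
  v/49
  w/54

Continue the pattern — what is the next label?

x/59

For the letter, letters move forward 1 place in the alphabet: q, r, s, t, u, v, w → x.
Second component: 24, 29, 34, 39, 44, 49, 54 → 59 (+5 each step).
So the next label is x/59.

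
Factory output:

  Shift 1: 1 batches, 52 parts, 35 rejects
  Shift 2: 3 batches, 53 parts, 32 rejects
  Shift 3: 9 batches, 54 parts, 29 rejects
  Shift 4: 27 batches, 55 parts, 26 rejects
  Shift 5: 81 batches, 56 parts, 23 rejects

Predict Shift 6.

243 batches, 57 parts, 20 rejects

Batches: ×3 each step, so 1, 3, 9, 27, 81 → 243.
Parts — +1 each step: 52, 53, 54, 55, 56 → 57.
Rejects: −3 each step, so 35, 32, 29, 26, 23 → 20.
So the next record is 243 batches, 57 parts, 20 rejects.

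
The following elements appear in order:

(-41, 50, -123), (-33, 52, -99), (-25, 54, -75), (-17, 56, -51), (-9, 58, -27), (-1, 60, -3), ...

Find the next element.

(7, 62, 21)

First slot: -41, -33, -25, -17, -9, -1 → 7 (+8 each step).
Second slot: +2 each step; 50, 52, 54, 56, 58, 60 → 62.
Third slot: always 3 × the first slot, so -123, -99, -75, -51, -27, -3 → 21.
Putting it together: (7, 62, 21).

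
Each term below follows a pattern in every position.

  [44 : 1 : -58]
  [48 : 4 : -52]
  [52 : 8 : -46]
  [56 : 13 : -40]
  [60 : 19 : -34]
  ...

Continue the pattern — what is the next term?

First part goes 44, 48, 52, 56, 60 → 64 (+4 each step).
Second part goes 1, 4, 8, 13, 19 → 26 (differences are 3, 4, 5, … (increasing by 1 each time)).
Third part — +6 each step: -58, -52, -46, -40, -34 → -28.
Putting it together: [64 : 26 : -28].

[64 : 26 : -28]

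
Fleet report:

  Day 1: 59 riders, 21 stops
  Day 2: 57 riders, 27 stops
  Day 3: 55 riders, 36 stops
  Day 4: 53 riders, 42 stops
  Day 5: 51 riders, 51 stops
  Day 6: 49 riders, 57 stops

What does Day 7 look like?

Riders — −2 each step: 59, 57, 55, 53, 51, 49 → 47.
For the stops, alternating steps +6, +9, +6, +9, …: 21, 27, 36, 42, 51, 57 → 66.
Putting it together: 47 riders, 66 stops.

47 riders, 66 stops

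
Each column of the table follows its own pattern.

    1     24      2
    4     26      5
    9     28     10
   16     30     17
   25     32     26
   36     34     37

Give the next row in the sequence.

49  36  50

First component — perfect squares: 1², 2², 3², …: 1, 4, 9, 16, 25, 36 → 49.
Second component: +2 each step; 24, 26, 28, 30, 32, 34 → 36.
For the third component, always 1 more than the first component: 2, 5, 10, 17, 26, 37 → 50.
Putting it together: 49  36  50.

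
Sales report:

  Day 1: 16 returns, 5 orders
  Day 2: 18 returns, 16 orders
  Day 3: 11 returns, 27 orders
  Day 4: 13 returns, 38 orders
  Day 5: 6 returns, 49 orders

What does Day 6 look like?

Returns: alternating steps +2, −7, +2, −7, …, so 16, 18, 11, 13, 6 → 8.
Orders: +11 each step, so 5, 16, 27, 38, 49 → 60.
Combining the parts gives 8 returns, 60 orders.

8 returns, 60 orders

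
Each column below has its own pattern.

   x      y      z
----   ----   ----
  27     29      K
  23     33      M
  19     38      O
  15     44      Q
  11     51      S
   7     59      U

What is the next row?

3  68  W

Column x: −4 each step, so 27, 23, 19, 15, 11, 7 → 3.
Column y — differences are 4, 5, 6, … (increasing by 1 each time): 29, 33, 38, 44, 51, 59 → 68.
For the column z, letters move forward 2 places in the alphabet: K, M, O, Q, S, U → W.
Combining the parts gives 3  68  W.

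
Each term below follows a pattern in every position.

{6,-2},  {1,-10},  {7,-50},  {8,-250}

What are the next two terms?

First entry goes 6, 1, 7, 8 → 15 → 23 (each term is the sum of the two before it).
Second entry: ×5 each step; -2, -10, -50, -250 → -1250 → -6250.
Putting the parts together: {15,-1250} and then {23,-6250}.

{15,-1250}, {23,-6250}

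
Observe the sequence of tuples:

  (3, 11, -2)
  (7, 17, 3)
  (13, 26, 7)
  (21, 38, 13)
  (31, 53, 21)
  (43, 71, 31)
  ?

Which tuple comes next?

First entry: differences are 4, 6, 8, … (increasing by 2 each time); 3, 7, 13, 21, 31, 43 → 57.
Second entry — differences are 6, 9, 12, … (increasing by 3 each time): 11, 17, 26, 38, 53, 71 → 92.
Third entry: -2, 3, 7, 13, 21, 31 → 43 (always the previous value of the first entry).
Combining the parts gives (57, 92, 43).

(57, 92, 43)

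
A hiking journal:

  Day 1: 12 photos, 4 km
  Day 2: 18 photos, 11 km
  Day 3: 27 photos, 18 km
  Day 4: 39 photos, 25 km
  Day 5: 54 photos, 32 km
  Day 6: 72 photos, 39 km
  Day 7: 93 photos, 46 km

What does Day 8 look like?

117 photos, 53 km

Photos: differences are 6, 9, 12, … (increasing by 3 each time), so 12, 18, 27, 39, 54, 72, 93 → 117.
Km: +7 each step, so 4, 11, 18, 25, 32, 39, 46 → 53.
Putting it together: 117 photos, 53 km.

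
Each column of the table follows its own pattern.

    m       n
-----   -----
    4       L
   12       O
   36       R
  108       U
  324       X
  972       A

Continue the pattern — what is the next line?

Column m: 4, 12, 36, 108, 324, 972 → 2916 (×3 each step).
Column n — letters move forward 3 places in the alphabet, wrapping Z→A: L, O, R, U, X, A → D.
So the next line is 2916  D.

2916  D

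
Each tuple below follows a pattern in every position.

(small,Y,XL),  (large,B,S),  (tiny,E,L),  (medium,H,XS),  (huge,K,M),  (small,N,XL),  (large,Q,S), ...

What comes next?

(tiny,T,L)

First size: repeats small → large → tiny → medium → huge, so small, large, tiny, medium, huge, small, large → tiny.
Letter — letters move forward 3 places in the alphabet, wrapping Z→A: Y, B, E, H, K, N, Q → T.
Second size: repeats XL → S → L → XS → M; XL, S, L, XS, M, XL, S → L.
Combining the parts gives (tiny,T,L).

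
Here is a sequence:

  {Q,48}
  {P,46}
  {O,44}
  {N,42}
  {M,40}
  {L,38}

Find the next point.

For the letter, letters move back 1 place in the alphabet: Q, P, O, N, M, L → K.
Second value: −2 each step, so 48, 46, 44, 42, 40, 38 → 36.
So the next point is {K,36}.

{K,36}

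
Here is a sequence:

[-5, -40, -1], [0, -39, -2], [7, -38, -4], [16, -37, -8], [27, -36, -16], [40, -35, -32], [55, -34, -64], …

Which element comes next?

[72, -33, -128]

First slot: differences are 5, 7, 9, … (increasing by 2 each time); -5, 0, 7, 16, 27, 40, 55 → 72.
Second slot: +1 each step, so -40, -39, -38, -37, -36, -35, -34 → -33.
Third slot: ×2 each step; -1, -2, -4, -8, -16, -32, -64 → -128.
So the next element is [72, -33, -128].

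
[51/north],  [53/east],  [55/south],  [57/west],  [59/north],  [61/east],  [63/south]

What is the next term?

[65/west]

For the first entry, +2 each step: 51, 53, 55, 57, 59, 61, 63 → 65.
Direction: repeats north → east → south → west, so north, east, south, west, north, east, south → west.
Combining the parts gives [65/west].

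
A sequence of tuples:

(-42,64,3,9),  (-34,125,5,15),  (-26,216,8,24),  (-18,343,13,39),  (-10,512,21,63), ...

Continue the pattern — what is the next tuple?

(-2,729,34,102)

First part: +8 each step, so -42, -34, -26, -18, -10 → -2.
Second part — perfect cubes: 4³, 5³, 6³, …: 64, 125, 216, 343, 512 → 729.
For the third part, each term is the sum of the two before it: 3, 5, 8, 13, 21 → 34.
Fourth part goes 9, 15, 24, 39, 63 → 102 (always 3 × the third part).
Combining the parts gives (-2,729,34,102).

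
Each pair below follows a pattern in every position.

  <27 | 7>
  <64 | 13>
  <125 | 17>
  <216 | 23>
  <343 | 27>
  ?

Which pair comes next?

<512 | 33>

First entry: 27, 64, 125, 216, 343 → 512 (perfect cubes: 3³, 4³, 5³, …).
Second entry: alternating steps +6, +4, +6, +4, …; 7, 13, 17, 23, 27 → 33.
Putting it together: <512 | 33>.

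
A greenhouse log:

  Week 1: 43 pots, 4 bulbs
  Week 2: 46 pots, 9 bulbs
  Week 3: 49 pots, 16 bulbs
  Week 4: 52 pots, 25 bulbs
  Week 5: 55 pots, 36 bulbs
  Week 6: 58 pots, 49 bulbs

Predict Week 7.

For the pots, +3 each step: 43, 46, 49, 52, 55, 58 → 61.
Bulbs: perfect squares: 2², 3², 4², …; 4, 9, 16, 25, 36, 49 → 64.
Combining the parts gives 61 pots, 64 bulbs.

61 pots, 64 bulbs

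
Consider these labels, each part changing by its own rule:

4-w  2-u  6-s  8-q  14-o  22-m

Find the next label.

First component: each term is the sum of the two before it; 4, 2, 6, 8, 14, 22 → 36.
For the letter, letters move back 2 places in the alphabet: w, u, s, q, o, m → k.
Putting it together: 36-k.

36-k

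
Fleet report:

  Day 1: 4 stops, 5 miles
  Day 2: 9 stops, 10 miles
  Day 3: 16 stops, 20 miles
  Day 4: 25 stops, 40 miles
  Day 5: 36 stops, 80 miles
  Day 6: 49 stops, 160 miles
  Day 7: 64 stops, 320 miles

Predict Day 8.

81 stops, 640 miles

Stops — perfect squares: 2², 3², 4², …: 4, 9, 16, 25, 36, 49, 64 → 81.
Miles: ×2 each step, so 5, 10, 20, 40, 80, 160, 320 → 640.
Putting it together: 81 stops, 640 miles.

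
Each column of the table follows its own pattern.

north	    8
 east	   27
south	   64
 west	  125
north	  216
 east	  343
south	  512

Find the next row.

west  729

Direction — repeats north → east → south → west: north, east, south, west, north, east, south → west.
For the second component, perfect cubes: 2³, 3³, 4³, …: 8, 27, 64, 125, 216, 343, 512 → 729.
So the next row is west  729.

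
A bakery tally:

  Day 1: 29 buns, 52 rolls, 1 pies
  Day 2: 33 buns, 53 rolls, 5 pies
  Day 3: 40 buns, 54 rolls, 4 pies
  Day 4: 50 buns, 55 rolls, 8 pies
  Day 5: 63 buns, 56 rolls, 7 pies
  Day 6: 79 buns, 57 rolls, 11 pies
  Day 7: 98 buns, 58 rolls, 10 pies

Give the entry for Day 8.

Buns: differences are 4, 7, 10, … (increasing by 3 each time), so 29, 33, 40, 50, 63, 79, 98 → 120.
Rolls goes 52, 53, 54, 55, 56, 57, 58 → 59 (+1 each step).
For the pies, alternating steps +4, −1, +4, −1, …: 1, 5, 4, 8, 7, 11, 10 → 14.
Putting it together: 120 buns, 59 rolls, 14 pies.

120 buns, 59 rolls, 14 pies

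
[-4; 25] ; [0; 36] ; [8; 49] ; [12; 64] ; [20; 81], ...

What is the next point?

[24; 100]

First coordinate: alternating steps +4, +8, +4, +8, …, so -4, 0, 8, 12, 20 → 24.
Second coordinate: perfect squares: 5², 6², 7², …, so 25, 36, 49, 64, 81 → 100.
Putting it together: [24; 100].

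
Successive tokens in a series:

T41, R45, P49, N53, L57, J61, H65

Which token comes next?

F69

Letter: letters move back 2 places in the alphabet; T, R, P, N, L, J, H → F.
Second component goes 41, 45, 49, 53, 57, 61, 65 → 69 (+4 each step).
Putting it together: F69.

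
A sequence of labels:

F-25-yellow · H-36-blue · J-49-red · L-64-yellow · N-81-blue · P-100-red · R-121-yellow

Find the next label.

T-144-blue

Letter: letters move forward 2 places in the alphabet; F, H, J, L, N, P, R → T.
Second component goes 25, 36, 49, 64, 81, 100, 121 → 144 (perfect squares: 5², 6², 7², …).
Colour: repeats yellow → blue → red, so yellow, blue, red, yellow, blue, red, yellow → blue.
Putting it together: T-144-blue.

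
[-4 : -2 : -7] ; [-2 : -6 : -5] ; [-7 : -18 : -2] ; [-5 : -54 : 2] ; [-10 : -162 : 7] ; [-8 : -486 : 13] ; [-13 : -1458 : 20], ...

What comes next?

[-11 : -4374 : 28]

First entry — alternating steps +2, −5, +2, −5, …: -4, -2, -7, -5, -10, -8, -13 → -11.
Second entry: -2, -6, -18, -54, -162, -486, -1458 → -4374 (×3 each step).
Third entry: differences are 2, 3, 4, … (increasing by 1 each time), so -7, -5, -2, 2, 7, 13, 20 → 28.
Combining the parts gives [-11 : -4374 : 28].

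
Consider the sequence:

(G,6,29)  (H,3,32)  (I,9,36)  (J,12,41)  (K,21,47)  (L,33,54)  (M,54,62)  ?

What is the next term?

Letter: G, H, I, J, K, L, M → N (letters move forward 1 place in the alphabet).
Second entry — each term is the sum of the two before it: 6, 3, 9, 12, 21, 33, 54 → 87.
Third entry: 29, 32, 36, 41, 47, 54, 62 → 71 (differences are 3, 4, 5, … (increasing by 1 each time)).
So the next term is (N,87,71).

(N,87,71)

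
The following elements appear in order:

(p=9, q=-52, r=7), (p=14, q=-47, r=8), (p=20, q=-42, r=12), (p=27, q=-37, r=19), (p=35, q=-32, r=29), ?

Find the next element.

P: differences are 5, 6, 7, … (increasing by 1 each time); 9, 14, 20, 27, 35 → 44.
Q — +5 each step: -52, -47, -42, -37, -32 → -27.
R — differences are 1, 4, 7, … (increasing by 3 each time): 7, 8, 12, 19, 29 → 42.
Combining the parts gives (p=44, q=-27, r=42).

(p=44, q=-27, r=42)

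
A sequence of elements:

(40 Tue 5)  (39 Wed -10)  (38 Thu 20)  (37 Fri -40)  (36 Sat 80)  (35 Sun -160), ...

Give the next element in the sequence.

First slot: −1 each step; 40, 39, 38, 37, 36, 35 → 34.
Day goes Tue, Wed, Thu, Fri, Sat, Sun → Mon (runs through the weekdays Mon→Sun).
For the third slot, ×(-2) each step: 5, -10, 20, -40, 80, -160 → 320.
So the next element is (34 Mon 320).

(34 Mon 320)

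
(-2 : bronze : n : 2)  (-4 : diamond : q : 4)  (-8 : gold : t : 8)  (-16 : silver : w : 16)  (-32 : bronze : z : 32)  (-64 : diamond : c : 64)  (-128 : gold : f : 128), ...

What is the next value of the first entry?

-256

First entry: ×2 each step, so -2, -4, -8, -16, -32, -64, -128 → -256.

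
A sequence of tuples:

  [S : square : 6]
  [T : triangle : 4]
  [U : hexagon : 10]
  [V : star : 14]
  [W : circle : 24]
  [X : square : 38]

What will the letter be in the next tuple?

Y

Letter: letters move forward 1 place in the alphabet, so S, T, U, V, W, X → Y.
Shape: repeats square → triangle → hexagon → star → circle; square, triangle, hexagon, star, circle, square → triangle.
Third component: 6, 4, 10, 14, 24, 38 → 62 (each term is the sum of the two before it).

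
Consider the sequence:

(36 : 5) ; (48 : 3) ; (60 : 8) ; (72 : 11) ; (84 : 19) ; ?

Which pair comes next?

(96 : 30)

First coordinate: +12 each step; 36, 48, 60, 72, 84 → 96.
Second coordinate goes 5, 3, 8, 11, 19 → 30 (each term is the sum of the two before it).
Combining the parts gives (96 : 30).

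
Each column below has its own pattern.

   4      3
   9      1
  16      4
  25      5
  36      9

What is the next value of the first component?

49

First component goes 4, 9, 16, 25, 36 → 49 (perfect squares: 2², 3², 4², …).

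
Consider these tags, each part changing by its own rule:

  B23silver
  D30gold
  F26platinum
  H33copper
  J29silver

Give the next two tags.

L36gold, N32platinum

Letter: letters move forward 2 places in the alphabet, so B, D, F, H, J → L → N.
For the second component, alternating steps +7, −4, +7, −4, …: 23, 30, 26, 33, 29 → 36 → 32.
Metal goes silver, gold, platinum, copper, silver → gold → platinum (repeats silver → gold → platinum → copper).
So the next two tags are L36gold and N32platinum.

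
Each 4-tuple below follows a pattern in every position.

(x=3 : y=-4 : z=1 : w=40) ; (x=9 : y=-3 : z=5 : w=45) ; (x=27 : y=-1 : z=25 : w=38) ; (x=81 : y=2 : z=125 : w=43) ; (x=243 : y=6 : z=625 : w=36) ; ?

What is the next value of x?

729

X: ×3 each step; 3, 9, 27, 81, 243 → 729.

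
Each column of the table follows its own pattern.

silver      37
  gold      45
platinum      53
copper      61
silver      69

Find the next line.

Metal: silver, gold, platinum, copper, silver → gold (repeats silver → gold → platinum → copper).
Second component: 37, 45, 53, 61, 69 → 77 (+8 each step).
Combining the parts gives gold  77.

gold  77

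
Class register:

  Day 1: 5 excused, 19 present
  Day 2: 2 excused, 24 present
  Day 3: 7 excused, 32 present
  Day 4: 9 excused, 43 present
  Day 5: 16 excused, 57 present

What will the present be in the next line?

74

Excused goes 5, 2, 7, 9, 16 → 25 (each term is the sum of the two before it).
Present: differences are 5, 8, 11, … (increasing by 3 each time), so 19, 24, 32, 43, 57 → 74.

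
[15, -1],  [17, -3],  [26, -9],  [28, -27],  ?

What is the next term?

[37, -81]

For the first slot, alternating steps +2, +9, +2, +9, …: 15, 17, 26, 28 → 37.
For the second slot, ×3 each step: -1, -3, -9, -27 → -81.
So the next term is [37, -81].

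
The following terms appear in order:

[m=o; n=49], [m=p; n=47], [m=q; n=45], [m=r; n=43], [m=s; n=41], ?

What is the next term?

[m=t; n=39]

For the m, letters move forward 1 place in the alphabet: o, p, q, r, s → t.
N goes 49, 47, 45, 43, 41 → 39 (−2 each step).
Combining the parts gives [m=t; n=39].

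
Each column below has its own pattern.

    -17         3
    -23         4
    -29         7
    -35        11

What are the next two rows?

-41  18; -47  29

First component: −6 each step; -17, -23, -29, -35 → -41 → -47.
Second component — each term is the sum of the two before it: 3, 4, 7, 11 → 18 → 29.
Putting the parts together: -41  18 and then -47  29.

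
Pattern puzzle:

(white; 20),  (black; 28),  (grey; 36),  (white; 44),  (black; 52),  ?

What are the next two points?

(grey; 60), (white; 68)

Shade goes white, black, grey, white, black → grey → white (repeats white → black → grey).
Second slot — +8 each step: 20, 28, 36, 44, 52 → 60 → 68.
Putting the parts together: (grey; 60) and then (white; 68).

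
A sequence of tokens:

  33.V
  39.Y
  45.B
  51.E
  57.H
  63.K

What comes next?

69.N

First component — +6 each step: 33, 39, 45, 51, 57, 63 → 69.
Letter: letters move forward 3 places in the alphabet, wrapping Z→A; V, Y, B, E, H, K → N.
Combining the parts gives 69.N.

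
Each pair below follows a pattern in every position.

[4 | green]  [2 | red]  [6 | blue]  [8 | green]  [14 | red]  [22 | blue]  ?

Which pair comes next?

[36 | green]

First value: 4, 2, 6, 8, 14, 22 → 36 (each term is the sum of the two before it).
Colour: repeats green → red → blue; green, red, blue, green, red, blue → green.
So the next pair is [36 | green].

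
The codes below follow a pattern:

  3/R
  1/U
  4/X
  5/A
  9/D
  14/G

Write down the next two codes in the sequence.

First component: 3, 1, 4, 5, 9, 14 → 23 → 37 (each term is the sum of the two before it).
Letter: letters move forward 3 places in the alphabet, wrapping Z→A; R, U, X, A, D, G → J → M.
Putting the parts together: 23/J and then 37/M.

23/J then 37/M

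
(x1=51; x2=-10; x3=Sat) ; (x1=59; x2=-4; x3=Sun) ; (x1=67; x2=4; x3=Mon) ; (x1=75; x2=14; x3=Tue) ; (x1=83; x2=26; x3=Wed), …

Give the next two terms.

(x1=91; x2=40; x3=Thu), (x1=99; x2=56; x3=Fri)

X1 goes 51, 59, 67, 75, 83 → 91 → 99 (+8 each step).
X2 goes -10, -4, 4, 14, 26 → 40 → 56 (differences are 6, 8, 10, … (increasing by 2 each time)).
X3: runs through the weekdays Mon→Sun, so Sat, Sun, Mon, Tue, Wed → Thu → Fri.
Putting the parts together: (x1=91; x2=40; x3=Thu) and then (x1=99; x2=56; x3=Fri).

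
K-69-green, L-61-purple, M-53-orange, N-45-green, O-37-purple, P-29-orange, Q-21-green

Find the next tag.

R-13-purple

Letter: letters move forward 1 place in the alphabet; K, L, M, N, O, P, Q → R.
Second component — −8 each step: 69, 61, 53, 45, 37, 29, 21 → 13.
For the colour, repeats green → purple → orange: green, purple, orange, green, purple, orange, green → purple.
So the next tag is R-13-purple.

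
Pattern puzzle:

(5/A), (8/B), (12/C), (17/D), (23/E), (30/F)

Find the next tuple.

First entry — differences are 3, 4, 5, … (increasing by 1 each time): 5, 8, 12, 17, 23, 30 → 38.
For the letter, letters move forward 1 place in the alphabet: A, B, C, D, E, F → G.
So the next tuple is (38/G).

(38/G)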